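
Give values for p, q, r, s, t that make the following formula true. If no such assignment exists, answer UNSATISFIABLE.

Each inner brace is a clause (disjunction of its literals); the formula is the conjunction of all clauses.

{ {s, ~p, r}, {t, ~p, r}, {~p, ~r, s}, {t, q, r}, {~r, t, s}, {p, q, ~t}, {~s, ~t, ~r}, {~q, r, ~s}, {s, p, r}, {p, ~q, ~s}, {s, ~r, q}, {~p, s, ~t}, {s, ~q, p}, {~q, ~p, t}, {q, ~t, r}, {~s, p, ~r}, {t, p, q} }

Try s = 1.
Try t = 0.
Try p = 1.
From the singleton clause (r), r = 1.
From the singleton clause (~q), q = 0.
All clauses are satisfied.

p ↦ 1; q ↦ 0; r ↦ 1; s ↦ 1; t ↦ 0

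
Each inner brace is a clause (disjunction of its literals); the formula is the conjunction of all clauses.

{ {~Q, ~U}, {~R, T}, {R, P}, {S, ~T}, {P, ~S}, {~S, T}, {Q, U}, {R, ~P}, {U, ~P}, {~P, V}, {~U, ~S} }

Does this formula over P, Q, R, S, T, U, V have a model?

No, unsatisfiable

Suppose Q = 0.
From the singleton clause (U), U = 1.
From the singleton clause (~S), S = 0.
From the singleton clause (~T), T = 0.
From the singleton clause (~R), R = 0.
From the singleton clause (P), P = 1.
That conflicts with the unit clause (~P).
Undo Q and try Q = 1.
From the singleton clause (~U), U = 0.
From the singleton clause (~P), P = 0.
From the singleton clause (R), R = 1.
From the singleton clause (T), T = 1.
From the singleton clause (S), S = 1.
That conflicts with the unit clause (~S).
Both values of Q lead to a conflict.
No assignment satisfies every clause.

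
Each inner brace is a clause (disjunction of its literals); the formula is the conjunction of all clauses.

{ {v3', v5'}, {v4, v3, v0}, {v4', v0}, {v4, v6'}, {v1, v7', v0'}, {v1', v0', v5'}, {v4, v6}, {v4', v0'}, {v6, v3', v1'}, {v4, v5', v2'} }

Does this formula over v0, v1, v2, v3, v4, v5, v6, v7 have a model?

No

Case v3 = 0:
Case v4 = 1:
The clause (v0) is unit, so v0 = 1.
That conflicts with the unit clause (v0').
Undo v4 and try v4 = 0.
The clause (v0) is unit, so v0 = 1.
The clause (v6') is unit, so v6 = 0.
That conflicts with the unit clause (v6).
Both values of v4 lead to a conflict.
Undo v3 and try v3 = 1.
The clause (v5') is unit, so v5 = 0.
Case v4 = 0:
The clause (v6') is unit, so v6 = 0.
That conflicts with the unit clause (v6).
Undo v4 and try v4 = 1.
The clause (v0) is unit, so v0 = 1.
That conflicts with the unit clause (v0').
Both values of v4 lead to a conflict.
Both values of v3 lead to a conflict.
No assignment satisfies every clause.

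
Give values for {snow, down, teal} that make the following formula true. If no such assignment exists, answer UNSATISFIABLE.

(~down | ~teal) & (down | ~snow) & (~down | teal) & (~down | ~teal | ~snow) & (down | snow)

UNSATISFIABLE

Try down = 0.
(~snow) alone gives snow = 0.
Now (snow) is unsatisfied and unit — conflict.
Backtrack on down: now try down = 1.
(~teal) alone gives teal = 0.
Now (teal) is unsatisfied and unit — conflict.
Either choice for down ends in contradiction.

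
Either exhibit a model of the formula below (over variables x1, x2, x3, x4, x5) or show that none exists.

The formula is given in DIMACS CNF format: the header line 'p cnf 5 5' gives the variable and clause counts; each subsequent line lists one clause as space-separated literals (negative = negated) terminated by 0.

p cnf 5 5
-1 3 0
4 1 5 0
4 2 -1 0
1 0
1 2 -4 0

x1=True,  x2=True,  x3=True,  x4=True,  x5=True

From the singleton clause (x1), x1 = True.
From the singleton clause (x3), x3 = True.
Try x4 = True.
Every clause is now satisfied; x2, x5 are unconstrained.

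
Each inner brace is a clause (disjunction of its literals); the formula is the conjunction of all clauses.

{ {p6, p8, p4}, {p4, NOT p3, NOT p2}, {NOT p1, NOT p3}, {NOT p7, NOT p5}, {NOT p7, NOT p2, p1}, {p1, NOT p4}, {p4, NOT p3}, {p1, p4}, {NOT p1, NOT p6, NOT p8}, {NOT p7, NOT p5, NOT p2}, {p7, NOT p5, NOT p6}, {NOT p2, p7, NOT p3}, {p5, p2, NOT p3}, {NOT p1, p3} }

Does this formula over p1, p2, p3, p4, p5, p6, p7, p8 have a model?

Unsatisfiable

Try p1 = false.
From the singleton clause (NOT p4), p4 = false.
Now (p4) is unsatisfied and unit — conflict.
That branch fails; take p1 = true instead.
From the singleton clause (NOT p3), p3 = false.
Now (p3) is unsatisfied and unit — conflict.
Either choice for p1 ends in contradiction.
No assignment satisfies every clause.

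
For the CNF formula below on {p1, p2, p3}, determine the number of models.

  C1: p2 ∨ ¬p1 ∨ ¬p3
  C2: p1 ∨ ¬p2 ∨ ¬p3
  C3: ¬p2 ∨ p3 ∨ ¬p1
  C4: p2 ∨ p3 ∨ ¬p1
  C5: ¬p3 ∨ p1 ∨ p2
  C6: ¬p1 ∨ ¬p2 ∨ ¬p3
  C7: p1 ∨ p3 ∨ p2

There are 2^3 = 8 truth assignments over (p1, p2, p3).
Split on p2. With p2 = True, the clauses containing p2 are satisfied and ¬p2 drops from the rest; 1 of the 2^2 = 4 assignments to the other variables satisfy what remains.
With p2 = False, by the same count on the reduced clause set, 0 assignments work.
(One model: p1=F, p2=T, p3=F.)
Total: 1 + 0 = 1.

1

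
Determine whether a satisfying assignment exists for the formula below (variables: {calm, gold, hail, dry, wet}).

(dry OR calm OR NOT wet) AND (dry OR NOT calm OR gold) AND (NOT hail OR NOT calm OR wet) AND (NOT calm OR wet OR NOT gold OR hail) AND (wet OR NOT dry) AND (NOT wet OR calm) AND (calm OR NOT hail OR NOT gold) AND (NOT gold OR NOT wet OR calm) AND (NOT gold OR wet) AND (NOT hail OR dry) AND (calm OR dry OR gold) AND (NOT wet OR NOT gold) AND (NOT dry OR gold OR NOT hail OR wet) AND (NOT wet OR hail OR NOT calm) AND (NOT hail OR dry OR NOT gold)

Yes

Suppose wet = true.
(calm) alone gives calm = true.
(NOT gold) alone gives gold = false.
(dry) alone gives dry = true.
(hail) alone gives hail = true.
This assignment satisfies each clause.
A satisfying assignment: calm=true,  gold=false,  hail=true,  dry=true,  wet=true.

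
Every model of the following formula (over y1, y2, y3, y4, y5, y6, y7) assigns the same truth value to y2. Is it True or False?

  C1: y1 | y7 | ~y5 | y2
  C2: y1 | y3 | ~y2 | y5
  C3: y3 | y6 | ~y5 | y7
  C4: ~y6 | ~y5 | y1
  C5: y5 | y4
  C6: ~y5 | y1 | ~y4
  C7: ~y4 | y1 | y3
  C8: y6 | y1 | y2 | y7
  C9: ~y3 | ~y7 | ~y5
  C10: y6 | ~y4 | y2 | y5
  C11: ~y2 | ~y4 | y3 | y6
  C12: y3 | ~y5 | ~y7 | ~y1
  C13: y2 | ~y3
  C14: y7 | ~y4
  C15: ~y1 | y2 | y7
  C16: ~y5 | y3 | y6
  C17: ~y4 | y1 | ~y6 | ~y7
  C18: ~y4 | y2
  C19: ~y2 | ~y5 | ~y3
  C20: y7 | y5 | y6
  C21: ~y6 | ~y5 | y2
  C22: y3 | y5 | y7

Suppose y2 = 0.
The clause (~y3) is unit, so y3 = 0.
The clause (~y4) is unit, so y4 = 0.
The clause (y5) is unit, so y5 = 1.
The clause (y6) is unit, so y6 = 1.
But (~y6) is also a unit clause — contradiction.
So every satisfying assignment has y2 = True.

True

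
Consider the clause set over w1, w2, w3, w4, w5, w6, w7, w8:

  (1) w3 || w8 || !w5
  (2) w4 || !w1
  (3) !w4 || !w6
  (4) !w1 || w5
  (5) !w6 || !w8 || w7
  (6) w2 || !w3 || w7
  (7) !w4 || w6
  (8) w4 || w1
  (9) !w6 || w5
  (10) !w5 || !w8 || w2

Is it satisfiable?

Branch on w4: set w4 = true.
The clause (!w6) is unit, so w6 = false.
Now (w6) is unsatisfied and unit — conflict.
So w4 must be the other value — set w4 = false.
The clause (!w1) is unit, so w1 = false.
Now (w1) is unsatisfied and unit — conflict.
Neither w4 = true nor w4 = false works.
No assignment satisfies every clause.

No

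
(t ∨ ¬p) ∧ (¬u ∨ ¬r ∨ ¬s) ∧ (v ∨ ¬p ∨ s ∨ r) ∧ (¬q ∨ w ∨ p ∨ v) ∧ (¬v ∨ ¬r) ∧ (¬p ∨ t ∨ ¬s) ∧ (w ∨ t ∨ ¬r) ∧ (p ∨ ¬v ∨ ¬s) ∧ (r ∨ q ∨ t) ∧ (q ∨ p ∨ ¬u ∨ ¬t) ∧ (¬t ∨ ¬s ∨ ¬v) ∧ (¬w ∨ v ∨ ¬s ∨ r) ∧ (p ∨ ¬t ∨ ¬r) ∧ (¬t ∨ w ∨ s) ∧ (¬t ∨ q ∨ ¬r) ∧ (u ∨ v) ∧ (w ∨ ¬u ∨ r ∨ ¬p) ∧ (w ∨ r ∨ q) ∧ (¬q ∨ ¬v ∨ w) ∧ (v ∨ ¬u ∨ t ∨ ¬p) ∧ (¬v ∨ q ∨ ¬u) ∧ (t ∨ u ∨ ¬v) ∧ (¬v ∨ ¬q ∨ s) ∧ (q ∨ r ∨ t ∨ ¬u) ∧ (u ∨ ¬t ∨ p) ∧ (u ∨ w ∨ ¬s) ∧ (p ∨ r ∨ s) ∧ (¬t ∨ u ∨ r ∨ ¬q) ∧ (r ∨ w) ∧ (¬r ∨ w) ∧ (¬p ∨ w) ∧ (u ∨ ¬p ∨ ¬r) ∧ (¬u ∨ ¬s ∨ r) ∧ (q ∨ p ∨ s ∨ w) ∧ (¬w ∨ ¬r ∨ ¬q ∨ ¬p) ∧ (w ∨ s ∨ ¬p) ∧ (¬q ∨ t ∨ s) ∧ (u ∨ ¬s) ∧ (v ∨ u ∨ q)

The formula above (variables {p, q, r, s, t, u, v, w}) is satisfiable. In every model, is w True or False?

True

Suppose w = False.
The clause (r) is unit, so r = True.
Now (¬r) is unsatisfied and unit — conflict.
So every satisfying assignment has w = True.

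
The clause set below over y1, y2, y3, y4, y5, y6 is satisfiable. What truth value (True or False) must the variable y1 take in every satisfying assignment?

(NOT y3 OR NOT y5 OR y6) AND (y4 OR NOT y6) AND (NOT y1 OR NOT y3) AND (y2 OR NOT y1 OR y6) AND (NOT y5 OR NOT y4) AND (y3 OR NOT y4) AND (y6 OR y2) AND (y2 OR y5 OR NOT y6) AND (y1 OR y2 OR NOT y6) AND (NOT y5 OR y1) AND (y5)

True

Suppose y1 = false.
From the singleton clause (NOT y5), y5 = false.
That conflicts with the unit clause (y5).
So every satisfying assignment has y1 = True.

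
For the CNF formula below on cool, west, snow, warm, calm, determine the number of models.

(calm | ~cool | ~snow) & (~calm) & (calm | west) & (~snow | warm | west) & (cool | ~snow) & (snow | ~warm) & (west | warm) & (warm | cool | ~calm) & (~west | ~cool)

There are 2^5 = 32 truth assignments over (cool, west, snow, warm, calm).
Split on warm. With warm = 1, the clauses containing warm are satisfied and ~warm drops from the rest; 0 of the 2^4 = 16 assignments to the other variables satisfy what remains.
With warm = 0, by the same count on the reduced clause set, 1 assignment works.
Total: 0 + 1 = 1.

1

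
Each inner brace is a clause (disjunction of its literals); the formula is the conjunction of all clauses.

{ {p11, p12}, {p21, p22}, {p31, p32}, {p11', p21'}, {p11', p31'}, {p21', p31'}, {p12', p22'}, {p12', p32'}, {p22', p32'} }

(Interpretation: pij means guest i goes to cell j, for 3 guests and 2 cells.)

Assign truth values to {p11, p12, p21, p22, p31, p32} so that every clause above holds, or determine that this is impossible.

Try p11 = 1.
Unit clause (p21') forces p21 = 0.
Unit clause (p22) forces p22 = 1.
Unit clause (p31') forces p31 = 0.
Unit clause (p32) forces p32 = 1.
But (p32') is also a unit clause — contradiction.
Undo p11 and try p11 = 0.
Unit clause (p12) forces p12 = 1.
Unit clause (p22') forces p22 = 0.
Unit clause (p21) forces p21 = 1.
Unit clause (p31') forces p31 = 0.
Unit clause (p32) forces p32 = 1.
But (p32') is also a unit clause — contradiction.
Both values of p11 lead to a conflict.

UNSATISFIABLE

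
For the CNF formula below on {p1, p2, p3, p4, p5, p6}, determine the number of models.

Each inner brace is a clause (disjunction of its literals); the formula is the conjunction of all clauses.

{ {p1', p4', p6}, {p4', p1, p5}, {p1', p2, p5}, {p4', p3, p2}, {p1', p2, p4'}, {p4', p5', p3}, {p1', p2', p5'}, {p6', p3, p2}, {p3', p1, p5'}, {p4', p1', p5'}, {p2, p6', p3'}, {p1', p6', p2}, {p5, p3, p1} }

14

There are 2^6 = 64 truth assignments over (p1, p2, p3, p4, p5, p6).
Split on p5. With p5 = 1, the clauses containing p5 are satisfied and p5' drops from the rest; 5 of the 2^5 = 32 assignments to the other variables satisfy what remains.
With p5 = 0, by the same count on the reduced clause set, 9 assignments work.
Total: 5 + 9 = 14.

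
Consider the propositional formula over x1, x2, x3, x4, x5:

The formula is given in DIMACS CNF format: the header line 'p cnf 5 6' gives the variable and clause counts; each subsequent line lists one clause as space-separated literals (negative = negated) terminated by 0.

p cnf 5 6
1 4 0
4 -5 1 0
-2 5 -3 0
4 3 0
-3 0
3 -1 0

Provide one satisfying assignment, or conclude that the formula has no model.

x1=False,  x2=False,  x3=False,  x4=True,  x5=False

From the singleton clause (¬x3), x3 = False.
From the singleton clause (x4), x4 = True.
From the singleton clause (¬x1), x1 = False.
Every clause is now satisfied; x2, x5 are unconstrained.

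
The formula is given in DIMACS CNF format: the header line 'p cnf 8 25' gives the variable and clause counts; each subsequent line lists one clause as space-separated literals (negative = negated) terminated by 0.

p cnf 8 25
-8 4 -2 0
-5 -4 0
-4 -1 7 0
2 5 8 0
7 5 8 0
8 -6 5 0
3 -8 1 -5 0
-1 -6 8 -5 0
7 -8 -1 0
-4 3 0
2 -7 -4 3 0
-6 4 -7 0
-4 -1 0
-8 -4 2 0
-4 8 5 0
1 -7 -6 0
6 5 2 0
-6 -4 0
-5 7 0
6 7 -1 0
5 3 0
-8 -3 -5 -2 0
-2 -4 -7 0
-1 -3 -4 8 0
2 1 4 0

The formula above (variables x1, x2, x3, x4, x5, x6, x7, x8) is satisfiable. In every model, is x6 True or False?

False

Suppose x6 = True.
The clause (¬x4) is unit, so x4 = False.
The clause (¬x7) is unit, so x7 = False.
The clause (¬x5) is unit, so x5 = False.
The clause (x8) is unit, so x8 = True.
The clause (¬x2) is unit, so x2 = False.
The clause (¬x1) is unit, so x1 = False.
That conflicts with the unit clause (x1).
So every satisfying assignment has x6 = False.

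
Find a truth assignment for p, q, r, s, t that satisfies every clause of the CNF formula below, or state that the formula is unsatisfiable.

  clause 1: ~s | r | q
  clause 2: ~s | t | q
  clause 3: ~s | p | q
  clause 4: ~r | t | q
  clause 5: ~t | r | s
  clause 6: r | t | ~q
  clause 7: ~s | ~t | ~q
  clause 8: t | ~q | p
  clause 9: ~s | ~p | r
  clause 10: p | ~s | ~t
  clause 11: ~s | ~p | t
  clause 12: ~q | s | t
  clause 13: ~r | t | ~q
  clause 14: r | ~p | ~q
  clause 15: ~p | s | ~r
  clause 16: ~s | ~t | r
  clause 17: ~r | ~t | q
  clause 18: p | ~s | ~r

Suppose s = 0.
Suppose t = 0.
From the singleton clause (~q), q = 0.
From the singleton clause (~r), r = 0.
No clause remains; p is free.

p=0, q=0, r=0, s=0, t=0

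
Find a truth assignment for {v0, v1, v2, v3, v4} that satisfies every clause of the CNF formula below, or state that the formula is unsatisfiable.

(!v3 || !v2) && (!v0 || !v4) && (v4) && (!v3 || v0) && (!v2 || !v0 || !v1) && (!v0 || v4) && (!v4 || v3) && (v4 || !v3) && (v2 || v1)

(v4) alone gives v4 = true.
(!v0) alone gives v0 = false.
(!v3) alone gives v3 = false.
Now (v3) is unsatisfied and unit — conflict.

UNSATISFIABLE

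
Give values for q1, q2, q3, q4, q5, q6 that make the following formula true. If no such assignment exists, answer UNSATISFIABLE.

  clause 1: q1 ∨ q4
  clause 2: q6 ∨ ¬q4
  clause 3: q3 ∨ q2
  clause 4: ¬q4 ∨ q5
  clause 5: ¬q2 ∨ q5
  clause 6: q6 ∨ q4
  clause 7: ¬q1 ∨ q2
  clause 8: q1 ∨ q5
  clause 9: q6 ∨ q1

q1 ↦ True, q2 ↦ True, q3 ↦ True, q4 ↦ False, q5 ↦ True, q6 ↦ True

Try q1 = True.
Unit clause (q2) forces q2 = True.
Unit clause (q5) forces q5 = True.
Try q6 = True.
Every clause is now satisfied; q3, q4 are unconstrained.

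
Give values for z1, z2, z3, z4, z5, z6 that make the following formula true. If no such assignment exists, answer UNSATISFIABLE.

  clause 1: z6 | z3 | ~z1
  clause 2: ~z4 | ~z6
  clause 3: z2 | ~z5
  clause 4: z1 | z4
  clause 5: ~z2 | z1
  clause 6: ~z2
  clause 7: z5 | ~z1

(~z2) alone gives z2 = 0.
(~z5) alone gives z5 = 0.
(~z1) alone gives z1 = 0.
(z4) alone gives z4 = 1.
(~z6) alone gives z6 = 0.
Every clause is now satisfied; z3 is unconstrained.

z1 ↦ 0, z2 ↦ 0, z3 ↦ 0, z4 ↦ 1, z5 ↦ 0, z6 ↦ 0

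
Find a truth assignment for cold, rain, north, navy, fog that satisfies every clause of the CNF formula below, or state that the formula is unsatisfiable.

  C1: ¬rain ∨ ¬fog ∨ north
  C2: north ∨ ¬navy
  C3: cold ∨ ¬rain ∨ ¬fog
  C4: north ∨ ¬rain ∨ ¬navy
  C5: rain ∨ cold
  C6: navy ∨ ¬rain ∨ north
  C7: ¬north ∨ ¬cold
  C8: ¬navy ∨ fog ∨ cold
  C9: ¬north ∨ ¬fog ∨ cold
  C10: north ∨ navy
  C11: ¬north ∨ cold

UNSATISFIABLE

Case north = True:
The clause (¬cold) is unit, so cold = False.
That conflicts with the unit clause (cold).
Undo north and try north = False.
The clause (¬navy) is unit, so navy = False.
That conflicts with the unit clause (navy).
Either choice for north ends in contradiction.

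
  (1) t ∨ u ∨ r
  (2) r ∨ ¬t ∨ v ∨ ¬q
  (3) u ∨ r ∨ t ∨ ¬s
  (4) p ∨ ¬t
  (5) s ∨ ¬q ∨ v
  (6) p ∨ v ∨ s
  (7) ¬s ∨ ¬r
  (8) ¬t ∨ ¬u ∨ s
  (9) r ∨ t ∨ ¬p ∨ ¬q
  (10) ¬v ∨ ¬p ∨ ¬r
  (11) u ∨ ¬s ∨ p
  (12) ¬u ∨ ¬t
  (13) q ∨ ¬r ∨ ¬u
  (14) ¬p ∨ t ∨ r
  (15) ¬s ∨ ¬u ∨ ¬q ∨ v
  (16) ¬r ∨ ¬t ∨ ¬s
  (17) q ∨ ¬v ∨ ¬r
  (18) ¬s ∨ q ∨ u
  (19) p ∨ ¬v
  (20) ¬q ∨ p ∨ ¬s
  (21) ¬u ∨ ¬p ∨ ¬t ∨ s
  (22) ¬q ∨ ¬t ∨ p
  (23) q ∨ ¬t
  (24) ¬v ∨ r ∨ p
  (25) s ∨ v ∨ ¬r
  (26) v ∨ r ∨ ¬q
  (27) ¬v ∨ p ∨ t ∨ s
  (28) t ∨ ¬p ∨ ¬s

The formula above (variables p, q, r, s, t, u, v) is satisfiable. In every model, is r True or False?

False

Suppose r = True.
Unit clause (¬s) forces s = False.
Unit clause (v) forces v = True.
Unit clause (¬p) forces p = False.
That conflicts with the unit clause (p).
So every satisfying assignment has r = False.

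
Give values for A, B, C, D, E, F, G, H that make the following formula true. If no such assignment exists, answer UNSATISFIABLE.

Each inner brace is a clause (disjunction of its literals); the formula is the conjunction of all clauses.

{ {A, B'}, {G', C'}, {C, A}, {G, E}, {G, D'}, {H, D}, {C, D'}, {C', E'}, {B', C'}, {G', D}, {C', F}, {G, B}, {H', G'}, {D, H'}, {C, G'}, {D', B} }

UNSATISFIABLE

Try A = 1.
Try G = 0.
From the singleton clause (E), E = 1.
From the singleton clause (D'), D = 0.
From the singleton clause (H), H = 1.
That conflicts with the unit clause (H').
That branch fails; take G = 1 instead.
From the singleton clause (C'), C = 0.
That conflicts with the unit clause (C).
Both values of G lead to a conflict.
That branch fails; take A = 0 instead.
From the singleton clause (B'), B = 0.
From the singleton clause (C), C = 1.
From the singleton clause (G'), G = 0.
That conflicts with the unit clause (G).
Both values of A lead to a conflict.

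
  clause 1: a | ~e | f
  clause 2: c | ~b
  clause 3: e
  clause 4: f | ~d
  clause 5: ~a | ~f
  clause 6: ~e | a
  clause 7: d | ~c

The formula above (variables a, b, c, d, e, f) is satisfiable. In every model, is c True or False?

Suppose c = 1.
(e) alone gives e = 1.
(a) alone gives a = 1.
(~f) alone gives f = 0.
(~d) alone gives d = 0.
But (d) is also a unit clause — contradiction.
So every satisfying assignment has c = False.

False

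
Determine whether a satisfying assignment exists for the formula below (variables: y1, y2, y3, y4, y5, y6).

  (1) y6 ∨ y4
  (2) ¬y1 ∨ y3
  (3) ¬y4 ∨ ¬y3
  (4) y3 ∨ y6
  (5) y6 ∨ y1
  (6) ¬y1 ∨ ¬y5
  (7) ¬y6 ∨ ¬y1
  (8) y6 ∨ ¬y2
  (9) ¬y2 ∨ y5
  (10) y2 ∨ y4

Suppose y6 = True.
The clause (¬y1) is unit, so y1 = False.
Suppose y4 = False.
The clause (y2) is unit, so y2 = True.
The clause (y5) is unit, so y5 = True.
No clause remains; y3 is free.
A satisfying assignment: y1=False; y2=True; y3=False; y4=False; y5=True; y6=True.

Satisfiable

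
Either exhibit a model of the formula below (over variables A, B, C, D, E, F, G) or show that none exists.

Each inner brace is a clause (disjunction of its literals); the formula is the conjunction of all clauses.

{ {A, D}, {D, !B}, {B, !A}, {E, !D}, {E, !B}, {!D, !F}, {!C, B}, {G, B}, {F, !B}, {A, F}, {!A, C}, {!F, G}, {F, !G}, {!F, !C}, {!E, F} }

UNSATISFIABLE

Case A = true:
Unit clause (B) forces B = true.
Unit clause (D) forces D = true.
Unit clause (E) forces E = true.
Unit clause (!F) forces F = false.
Now (F) is unsatisfied and unit — conflict.
So A must be the other value — set A = false.
Unit clause (D) forces D = true.
Unit clause (E) forces E = true.
Unit clause (!F) forces F = false.
Now (F) is unsatisfied and unit — conflict.
Either choice for A ends in contradiction.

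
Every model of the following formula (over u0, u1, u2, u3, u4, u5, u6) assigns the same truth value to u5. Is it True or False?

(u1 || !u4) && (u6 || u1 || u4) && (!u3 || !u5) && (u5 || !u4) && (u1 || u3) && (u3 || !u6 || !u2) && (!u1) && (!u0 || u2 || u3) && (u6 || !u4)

Suppose u5 = true.
The clause (!u3) is unit, so u3 = false.
The clause (u1) is unit, so u1 = true.
That conflicts with the unit clause (!u1).
So every satisfying assignment has u5 = False.

False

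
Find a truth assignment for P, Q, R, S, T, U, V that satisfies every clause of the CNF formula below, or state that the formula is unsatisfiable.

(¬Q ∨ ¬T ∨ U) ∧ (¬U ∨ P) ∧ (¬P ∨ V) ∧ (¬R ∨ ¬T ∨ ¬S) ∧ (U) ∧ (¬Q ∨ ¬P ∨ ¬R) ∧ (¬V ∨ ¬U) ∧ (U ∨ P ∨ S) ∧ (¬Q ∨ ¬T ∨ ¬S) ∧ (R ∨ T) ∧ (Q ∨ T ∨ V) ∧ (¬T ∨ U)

(U) alone gives U = True.
(P) alone gives P = True.
(V) alone gives V = True.
Now (¬V) is unsatisfied and unit — conflict.

UNSATISFIABLE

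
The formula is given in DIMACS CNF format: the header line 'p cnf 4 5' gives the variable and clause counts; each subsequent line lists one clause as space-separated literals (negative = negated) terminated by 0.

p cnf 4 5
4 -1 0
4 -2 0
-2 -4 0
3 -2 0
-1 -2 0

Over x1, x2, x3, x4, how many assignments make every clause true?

6

There are 2^4 = 16 truth assignments over (x1, x2, x3, x4).
Split on x3. With x3 = True, the clauses containing x3 are satisfied and ¬x3 drops from the rest; 3 of the 2^3 = 8 assignments to the other variables satisfy what remains.
With x3 = False, by the same count on the reduced clause set, 3 assignments work.
(One model: x1=F, x2=F, x3=F, x4=F.)
Total: 3 + 3 = 6.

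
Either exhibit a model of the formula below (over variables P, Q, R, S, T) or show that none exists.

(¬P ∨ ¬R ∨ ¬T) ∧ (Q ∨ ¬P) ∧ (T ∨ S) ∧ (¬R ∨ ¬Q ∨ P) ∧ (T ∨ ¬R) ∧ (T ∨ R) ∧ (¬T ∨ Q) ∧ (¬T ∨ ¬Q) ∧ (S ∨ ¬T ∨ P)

Case Q = True:
Unit clause (¬T) forces T = False.
Unit clause (S) forces S = True.
Unit clause (¬R) forces R = False.
Now (R) is unsatisfied and unit — conflict.
Undo Q and try Q = False.
Unit clause (¬P) forces P = False.
Unit clause (¬T) forces T = False.
Unit clause (S) forces S = True.
Unit clause (¬R) forces R = False.
Now (R) is unsatisfied and unit — conflict.
Neither Q = True nor Q = False works.

UNSATISFIABLE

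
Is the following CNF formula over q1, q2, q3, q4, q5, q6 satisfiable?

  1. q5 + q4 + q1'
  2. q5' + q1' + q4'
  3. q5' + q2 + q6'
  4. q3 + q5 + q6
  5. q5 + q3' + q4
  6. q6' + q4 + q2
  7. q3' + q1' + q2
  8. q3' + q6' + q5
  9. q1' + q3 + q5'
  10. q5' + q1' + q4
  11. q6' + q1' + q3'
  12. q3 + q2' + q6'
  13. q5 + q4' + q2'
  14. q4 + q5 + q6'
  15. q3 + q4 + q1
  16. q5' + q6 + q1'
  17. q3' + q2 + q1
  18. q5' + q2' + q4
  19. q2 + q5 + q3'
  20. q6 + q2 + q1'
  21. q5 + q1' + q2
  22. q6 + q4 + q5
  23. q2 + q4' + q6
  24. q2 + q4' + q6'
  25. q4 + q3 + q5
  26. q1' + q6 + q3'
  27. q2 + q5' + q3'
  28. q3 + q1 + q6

Suppose q5 = 1.
Suppose q1 = 0.
Suppose q2 = 1.
(q4) alone gives q4 = 1.
Suppose q3 = 1.
Every clause is now satisfied; q6 is unconstrained.
A satisfying assignment: q1 ↦ 0,  q2 ↦ 1,  q3 ↦ 1,  q4 ↦ 1,  q5 ↦ 1,  q6 ↦ 1.

Yes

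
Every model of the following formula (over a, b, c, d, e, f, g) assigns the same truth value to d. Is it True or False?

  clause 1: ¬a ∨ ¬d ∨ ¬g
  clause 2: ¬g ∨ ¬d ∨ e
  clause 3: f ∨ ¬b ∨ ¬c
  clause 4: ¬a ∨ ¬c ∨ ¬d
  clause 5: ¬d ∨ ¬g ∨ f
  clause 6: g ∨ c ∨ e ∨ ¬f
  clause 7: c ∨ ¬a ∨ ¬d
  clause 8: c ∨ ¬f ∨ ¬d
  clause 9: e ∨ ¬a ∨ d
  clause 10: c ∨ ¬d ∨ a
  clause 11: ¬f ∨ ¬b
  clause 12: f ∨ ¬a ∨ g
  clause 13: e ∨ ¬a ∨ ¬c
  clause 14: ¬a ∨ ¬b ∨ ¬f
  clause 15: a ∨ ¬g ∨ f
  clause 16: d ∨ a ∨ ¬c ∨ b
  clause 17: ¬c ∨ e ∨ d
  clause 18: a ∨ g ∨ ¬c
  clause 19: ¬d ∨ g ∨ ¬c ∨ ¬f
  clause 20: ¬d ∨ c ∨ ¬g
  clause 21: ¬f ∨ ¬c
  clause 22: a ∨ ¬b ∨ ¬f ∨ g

False

Suppose d = True.
Case a = False:
The clause (c) is unit, so c = True.
The clause (g) is unit, so g = True.
The clause (e) is unit, so e = True.
The clause (f) is unit, so f = True.
That conflicts with the unit clause (¬f).
That branch fails; take a = True instead.
The clause (¬g) is unit, so g = False.
The clause (¬c) is unit, so c = False.
That conflicts with the unit clause (c).
Both values of a lead to a conflict.
So every satisfying assignment has d = False.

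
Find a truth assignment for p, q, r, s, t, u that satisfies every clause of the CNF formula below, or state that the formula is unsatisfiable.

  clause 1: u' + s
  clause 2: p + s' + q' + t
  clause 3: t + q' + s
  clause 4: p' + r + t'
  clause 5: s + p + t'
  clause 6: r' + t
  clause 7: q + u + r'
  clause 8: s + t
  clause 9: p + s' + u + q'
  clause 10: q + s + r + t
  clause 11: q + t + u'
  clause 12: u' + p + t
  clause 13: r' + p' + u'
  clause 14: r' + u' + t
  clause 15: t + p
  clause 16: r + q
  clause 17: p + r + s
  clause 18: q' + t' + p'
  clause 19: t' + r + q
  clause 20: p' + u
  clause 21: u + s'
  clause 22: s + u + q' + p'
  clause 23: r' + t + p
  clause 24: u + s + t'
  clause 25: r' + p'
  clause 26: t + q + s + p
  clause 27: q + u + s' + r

Case u = 1:
(s) alone gives s = 1.
Case r = 0:
(q) alone gives q = 1.
Case p = 1:
(t') alone gives t = 0.
Every clause now holds.

p: 1,  q: 1,  r: 0,  s: 1,  t: 0,  u: 1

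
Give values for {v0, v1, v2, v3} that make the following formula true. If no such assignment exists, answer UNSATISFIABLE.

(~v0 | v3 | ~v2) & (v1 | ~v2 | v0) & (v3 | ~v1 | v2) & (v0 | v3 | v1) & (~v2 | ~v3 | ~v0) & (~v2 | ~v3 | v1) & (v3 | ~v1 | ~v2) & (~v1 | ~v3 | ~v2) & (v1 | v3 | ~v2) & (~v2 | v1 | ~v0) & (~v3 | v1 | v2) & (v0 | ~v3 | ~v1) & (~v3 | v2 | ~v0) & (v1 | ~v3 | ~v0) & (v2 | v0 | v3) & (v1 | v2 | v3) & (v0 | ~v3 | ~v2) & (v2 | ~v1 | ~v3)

Suppose v0 = 0.
Suppose v1 = 1.
The clause (~v3) is unit, so v3 = 0.
The clause (v2) is unit, so v2 = 1.
That conflicts with the unit clause (~v2).
Undo v1 and try v1 = 0.
The clause (~v2) is unit, so v2 = 0.
The clause (v3) is unit, so v3 = 1.
That conflicts with the unit clause (~v3).
Neither v1 = 1 nor v1 = 0 works.
Undo v0 and try v0 = 1.
Suppose v3 = 1.
The clause (~v2) is unit, so v2 = 0.
That conflicts with the unit clause (v2).
Undo v3 and try v3 = 0.
The clause (~v2) is unit, so v2 = 0.
The clause (~v1) is unit, so v1 = 0.
That conflicts with the unit clause (v1).
Neither v3 = 1 nor v3 = 0 works.
Neither v0 = 1 nor v0 = 0 works.

UNSATISFIABLE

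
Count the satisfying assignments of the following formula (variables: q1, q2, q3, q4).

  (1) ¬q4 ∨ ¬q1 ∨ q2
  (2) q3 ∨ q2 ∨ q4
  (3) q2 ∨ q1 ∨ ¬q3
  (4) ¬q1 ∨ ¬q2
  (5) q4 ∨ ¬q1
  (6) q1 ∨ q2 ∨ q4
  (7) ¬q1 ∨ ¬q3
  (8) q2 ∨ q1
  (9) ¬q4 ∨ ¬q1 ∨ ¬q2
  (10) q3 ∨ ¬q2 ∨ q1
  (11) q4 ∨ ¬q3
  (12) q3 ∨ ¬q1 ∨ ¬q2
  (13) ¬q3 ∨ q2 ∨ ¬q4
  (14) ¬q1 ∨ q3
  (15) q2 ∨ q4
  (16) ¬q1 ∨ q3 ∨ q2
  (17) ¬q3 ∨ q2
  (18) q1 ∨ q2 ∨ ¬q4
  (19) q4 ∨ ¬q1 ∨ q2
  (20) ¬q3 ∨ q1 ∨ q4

1

There are 2^4 = 16 truth assignments over (q1, q2, q3, q4).
Split on q2. With q2 = True, the clauses containing q2 are satisfied and ¬q2 drops from the rest; 1 of the 2^3 = 8 assignments to the other variables satisfy what remains.
With q2 = False, by the same count on the reduced clause set, 0 assignments work.
Total: 1 + 0 = 1.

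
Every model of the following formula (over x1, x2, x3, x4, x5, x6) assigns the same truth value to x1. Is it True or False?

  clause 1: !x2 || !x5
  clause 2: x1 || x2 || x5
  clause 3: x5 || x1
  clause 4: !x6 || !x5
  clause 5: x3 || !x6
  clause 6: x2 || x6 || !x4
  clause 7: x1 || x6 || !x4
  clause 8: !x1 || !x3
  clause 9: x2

True

Suppose x1 = false.
(x5) alone gives x5 = true.
(!x2) alone gives x2 = false.
But (x2) is also a unit clause — contradiction.
So every satisfying assignment has x1 = True.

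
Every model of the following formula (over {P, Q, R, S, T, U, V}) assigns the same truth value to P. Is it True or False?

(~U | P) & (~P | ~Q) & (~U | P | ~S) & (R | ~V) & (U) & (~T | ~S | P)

True

Suppose P = 0.
Unit clause (~U) forces U = 0.
That conflicts with the unit clause (U).
So every satisfying assignment has P = True.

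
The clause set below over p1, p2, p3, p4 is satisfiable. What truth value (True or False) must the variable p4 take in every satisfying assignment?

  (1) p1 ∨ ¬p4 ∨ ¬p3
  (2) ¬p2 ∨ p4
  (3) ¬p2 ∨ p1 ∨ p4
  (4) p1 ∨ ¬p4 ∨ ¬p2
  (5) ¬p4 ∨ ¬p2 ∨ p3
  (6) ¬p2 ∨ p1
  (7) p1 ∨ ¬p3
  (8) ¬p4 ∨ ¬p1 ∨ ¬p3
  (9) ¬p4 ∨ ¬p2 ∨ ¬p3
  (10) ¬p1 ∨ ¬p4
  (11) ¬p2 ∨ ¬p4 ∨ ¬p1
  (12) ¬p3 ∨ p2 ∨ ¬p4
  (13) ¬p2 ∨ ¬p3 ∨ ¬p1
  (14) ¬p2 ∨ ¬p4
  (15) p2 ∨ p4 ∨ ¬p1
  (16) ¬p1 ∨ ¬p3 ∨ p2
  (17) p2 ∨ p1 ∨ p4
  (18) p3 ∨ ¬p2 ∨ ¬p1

True

Suppose p4 = False.
The clause (¬p2) is unit, so p2 = False.
The clause (¬p1) is unit, so p1 = False.
That conflicts with the unit clause (p1).
So every satisfying assignment has p4 = True.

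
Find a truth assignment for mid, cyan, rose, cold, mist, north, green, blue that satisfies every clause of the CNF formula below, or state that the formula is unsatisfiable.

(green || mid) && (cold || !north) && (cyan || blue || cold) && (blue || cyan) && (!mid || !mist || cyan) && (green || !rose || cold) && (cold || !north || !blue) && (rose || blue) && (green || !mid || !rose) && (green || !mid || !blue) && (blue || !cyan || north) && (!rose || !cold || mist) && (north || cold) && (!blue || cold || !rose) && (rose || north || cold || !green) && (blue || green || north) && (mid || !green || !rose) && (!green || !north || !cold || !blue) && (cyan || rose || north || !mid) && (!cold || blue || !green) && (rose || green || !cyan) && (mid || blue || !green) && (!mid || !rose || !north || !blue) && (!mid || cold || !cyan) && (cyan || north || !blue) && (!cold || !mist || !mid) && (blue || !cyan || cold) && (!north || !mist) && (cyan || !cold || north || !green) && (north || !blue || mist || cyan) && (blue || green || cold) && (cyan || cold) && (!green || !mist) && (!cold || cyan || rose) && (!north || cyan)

mid=false, cyan=true, rose=false, cold=true, mist=false, north=false, green=true, blue=true

Case green = true:
From the singleton clause (!mist), mist = false.
Case cold = true:
From the singleton clause (!rose), rose = false.
From the singleton clause (blue), blue = true.
From the singleton clause (!north), north = false.
From the singleton clause (cyan), cyan = true.
No clause remains; mid is free.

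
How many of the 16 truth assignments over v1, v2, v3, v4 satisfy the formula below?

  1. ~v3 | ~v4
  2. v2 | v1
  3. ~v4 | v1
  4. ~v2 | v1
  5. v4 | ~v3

4

There are 2^4 = 16 truth assignments over (v1, v2, v3, v4).
Check each against the 5 clauses (columns in the order v1, v2, v3, v4):
  F F F F  ✗ fails (v2 | v1)
  F F F T  ✗ fails (v2 | v1)
  F F T F  ✗ fails (v2 | v1)
  F F T T  ✗ fails (~v3 | ~v4)
  F T F F  ✗ fails (~v2 | v1)
  F T F T  ✗ fails (~v4 | v1)
  F T T F  ✗ fails (~v2 | v1)
  F T T T  ✗ fails (~v3 | ~v4)
  T F F F  ✓ satisfies all
  T F F T  ✓ satisfies all
  T F T F  ✗ fails (v4 | ~v3)
  T F T T  ✗ fails (~v3 | ~v4)
  T T F F  ✓ satisfies all
  T T F T  ✓ satisfies all
  T T T F  ✗ fails (v4 | ~v3)
  T T T T  ✗ fails (~v3 | ~v4)
4 of the 16 rows are models.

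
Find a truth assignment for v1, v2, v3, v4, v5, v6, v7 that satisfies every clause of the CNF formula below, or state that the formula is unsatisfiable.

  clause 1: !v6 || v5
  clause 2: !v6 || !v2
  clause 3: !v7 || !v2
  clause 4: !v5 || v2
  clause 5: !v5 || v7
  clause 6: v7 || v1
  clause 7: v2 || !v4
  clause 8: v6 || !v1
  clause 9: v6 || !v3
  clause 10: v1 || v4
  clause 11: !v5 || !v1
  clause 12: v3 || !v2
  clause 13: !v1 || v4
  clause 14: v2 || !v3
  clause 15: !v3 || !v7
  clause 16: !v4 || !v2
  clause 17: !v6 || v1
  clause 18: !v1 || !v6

UNSATISFIABLE

Try v6 = false.
The clause (!v1) is unit, so v1 = false.
The clause (v7) is unit, so v7 = true.
The clause (!v2) is unit, so v2 = false.
The clause (!v5) is unit, so v5 = false.
The clause (!v4) is unit, so v4 = false.
Now (v4) is unsatisfied and unit — conflict.
So v6 must be the other value — set v6 = true.
The clause (v5) is unit, so v5 = true.
The clause (!v2) is unit, so v2 = false.
Now (v2) is unsatisfied and unit — conflict.
Either choice for v6 ends in contradiction.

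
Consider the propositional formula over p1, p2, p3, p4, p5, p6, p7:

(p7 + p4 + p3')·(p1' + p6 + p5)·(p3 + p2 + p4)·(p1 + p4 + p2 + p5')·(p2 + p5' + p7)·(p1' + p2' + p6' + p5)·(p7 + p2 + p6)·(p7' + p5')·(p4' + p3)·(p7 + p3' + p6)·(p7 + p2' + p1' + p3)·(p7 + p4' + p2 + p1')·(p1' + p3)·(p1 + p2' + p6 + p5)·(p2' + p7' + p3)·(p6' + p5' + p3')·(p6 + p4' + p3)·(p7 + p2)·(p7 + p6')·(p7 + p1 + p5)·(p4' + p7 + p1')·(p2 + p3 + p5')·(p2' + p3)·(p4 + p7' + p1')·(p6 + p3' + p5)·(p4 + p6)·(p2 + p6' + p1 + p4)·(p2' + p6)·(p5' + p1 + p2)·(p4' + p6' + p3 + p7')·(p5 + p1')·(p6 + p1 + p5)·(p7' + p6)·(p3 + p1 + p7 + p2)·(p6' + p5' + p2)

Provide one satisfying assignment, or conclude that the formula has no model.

p1=0; p2=1; p3=1; p4=0; p5=0; p6=1; p7=1

Try p7 = 1.
Unit clause (p5') forces p5 = 0.
Unit clause (p1') forces p1 = 0.
Unit clause (p6) forces p6 = 1.
Try p4 = 0.
Unit clause (p2) forces p2 = 1.
Unit clause (p3) forces p3 = 1.
All clauses are satisfied.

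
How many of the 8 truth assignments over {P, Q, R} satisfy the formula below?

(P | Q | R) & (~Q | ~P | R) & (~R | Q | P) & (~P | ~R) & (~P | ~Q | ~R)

There are 2^3 = 8 truth assignments over (P, Q, R).
Split on R. With R = 1, the clauses containing R are satisfied and ~R drops from the rest; 1 of the 2^2 = 4 assignments to the other variables satisfy what remains.
With R = 0, by the same count on the reduced clause set, 2 assignments work.
(One model: P=F, Q=T, R=F.)
Total: 1 + 2 = 3.

3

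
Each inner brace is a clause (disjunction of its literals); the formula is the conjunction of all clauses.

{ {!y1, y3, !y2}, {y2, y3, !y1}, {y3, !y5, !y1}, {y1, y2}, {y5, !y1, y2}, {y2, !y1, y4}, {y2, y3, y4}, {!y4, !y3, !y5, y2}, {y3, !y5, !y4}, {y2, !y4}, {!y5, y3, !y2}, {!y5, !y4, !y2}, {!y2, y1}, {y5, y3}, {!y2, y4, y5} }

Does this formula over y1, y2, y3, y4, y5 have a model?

Try y1 = true.
Try y3 = true.
Try y5 = false.
The clause (y2) is unit, so y2 = true.
The clause (y4) is unit, so y4 = true.
Every clause now holds.
A satisfying assignment: y1 ↦ true,  y2 ↦ true,  y3 ↦ true,  y4 ↦ true,  y5 ↦ false.

Yes, satisfiable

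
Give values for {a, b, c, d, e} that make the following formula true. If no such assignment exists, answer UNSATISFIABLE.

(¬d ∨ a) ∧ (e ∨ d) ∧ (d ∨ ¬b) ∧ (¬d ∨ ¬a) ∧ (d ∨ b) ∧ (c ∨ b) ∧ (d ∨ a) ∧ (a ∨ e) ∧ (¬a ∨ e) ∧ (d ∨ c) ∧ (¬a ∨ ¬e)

UNSATISFIABLE

Try d = False.
Unit clause (e) forces e = True.
Unit clause (¬b) forces b = False.
That conflicts with the unit clause (b).
Backtrack on d: now try d = True.
Unit clause (a) forces a = True.
That conflicts with the unit clause (¬a).
Neither d = True nor d = False works.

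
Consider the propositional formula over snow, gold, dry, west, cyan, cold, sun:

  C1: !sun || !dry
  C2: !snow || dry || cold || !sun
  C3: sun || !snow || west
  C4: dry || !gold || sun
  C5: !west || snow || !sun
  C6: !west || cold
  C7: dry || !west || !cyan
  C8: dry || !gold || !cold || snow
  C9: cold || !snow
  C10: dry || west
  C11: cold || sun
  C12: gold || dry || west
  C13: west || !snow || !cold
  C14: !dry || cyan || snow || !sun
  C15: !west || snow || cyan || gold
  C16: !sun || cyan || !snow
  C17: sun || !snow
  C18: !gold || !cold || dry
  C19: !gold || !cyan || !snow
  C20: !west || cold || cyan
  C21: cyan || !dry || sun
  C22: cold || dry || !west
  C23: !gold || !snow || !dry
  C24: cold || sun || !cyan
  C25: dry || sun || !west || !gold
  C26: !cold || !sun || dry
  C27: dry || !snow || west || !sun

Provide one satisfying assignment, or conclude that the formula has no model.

snow=false; gold=false; dry=true; west=true; cyan=true; cold=true; sun=false

Branch on sun: set sun = false.
From the singleton clause (cold), cold = true.
From the singleton clause (!snow), snow = false.
Branch on dry: set dry = true.
From the singleton clause (cyan), cyan = true.
All clauses hold; gold, west can take either value.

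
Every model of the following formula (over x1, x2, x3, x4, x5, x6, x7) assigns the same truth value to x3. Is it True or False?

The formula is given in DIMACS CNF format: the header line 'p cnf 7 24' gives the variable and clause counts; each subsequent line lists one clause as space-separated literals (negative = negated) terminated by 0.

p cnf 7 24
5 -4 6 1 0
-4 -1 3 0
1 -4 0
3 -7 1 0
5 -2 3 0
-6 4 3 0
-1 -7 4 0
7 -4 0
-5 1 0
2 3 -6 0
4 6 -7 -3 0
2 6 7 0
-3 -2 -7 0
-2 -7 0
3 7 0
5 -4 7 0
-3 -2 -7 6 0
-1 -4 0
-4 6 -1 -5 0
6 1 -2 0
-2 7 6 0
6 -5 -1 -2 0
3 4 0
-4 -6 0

Suppose x3 = False.
From the singleton clause (x7), x7 = True.
From the singleton clause (x1), x1 = True.
From the singleton clause (¬x4), x4 = False.
Now (x4) is unsatisfied and unit — conflict.
So every satisfying assignment has x3 = True.

True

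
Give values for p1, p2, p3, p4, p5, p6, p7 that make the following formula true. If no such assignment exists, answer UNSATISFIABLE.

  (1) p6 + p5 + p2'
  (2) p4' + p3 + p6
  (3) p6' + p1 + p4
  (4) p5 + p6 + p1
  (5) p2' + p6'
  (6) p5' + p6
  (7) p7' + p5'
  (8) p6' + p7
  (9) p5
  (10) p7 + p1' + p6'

UNSATISFIABLE

(p5) alone gives p5 = 1.
(p6) alone gives p6 = 1.
(p2') alone gives p2 = 0.
(p7') alone gives p7 = 0.
That conflicts with the unit clause (p7).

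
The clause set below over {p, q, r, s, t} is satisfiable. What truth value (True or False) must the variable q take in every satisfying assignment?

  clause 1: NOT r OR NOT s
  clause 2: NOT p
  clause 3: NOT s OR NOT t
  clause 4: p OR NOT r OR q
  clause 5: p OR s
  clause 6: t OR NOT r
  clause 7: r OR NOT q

False

Suppose q = true.
From the singleton clause (NOT p), p = false.
From the singleton clause (s), s = true.
From the singleton clause (NOT r), r = false.
That conflicts with the unit clause (r).
So every satisfying assignment has q = False.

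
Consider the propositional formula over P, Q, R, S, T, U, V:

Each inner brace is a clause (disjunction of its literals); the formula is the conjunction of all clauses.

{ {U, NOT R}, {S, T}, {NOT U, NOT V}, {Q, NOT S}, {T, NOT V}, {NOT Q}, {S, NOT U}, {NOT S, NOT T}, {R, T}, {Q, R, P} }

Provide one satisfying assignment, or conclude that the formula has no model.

From the singleton clause (NOT Q), Q = false.
From the singleton clause (NOT S), S = false.
From the singleton clause (T), T = true.
From the singleton clause (NOT U), U = false.
From the singleton clause (NOT R), R = false.
From the singleton clause (P), P = true.
Every clause is now satisfied; V is unconstrained.

P: true; Q: false; R: false; S: false; T: true; U: false; V: true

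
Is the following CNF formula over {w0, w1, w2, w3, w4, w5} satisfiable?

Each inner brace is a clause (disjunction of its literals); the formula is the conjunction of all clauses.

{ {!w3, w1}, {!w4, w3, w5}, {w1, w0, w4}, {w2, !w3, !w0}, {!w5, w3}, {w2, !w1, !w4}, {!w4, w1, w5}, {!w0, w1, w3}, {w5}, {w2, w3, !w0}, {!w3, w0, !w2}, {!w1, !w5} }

The clause (w5) is unit, so w5 = true.
The clause (w3) is unit, so w3 = true.
The clause (w1) is unit, so w1 = true.
But (!w1) is also a unit clause — contradiction.
No assignment satisfies every clause.

No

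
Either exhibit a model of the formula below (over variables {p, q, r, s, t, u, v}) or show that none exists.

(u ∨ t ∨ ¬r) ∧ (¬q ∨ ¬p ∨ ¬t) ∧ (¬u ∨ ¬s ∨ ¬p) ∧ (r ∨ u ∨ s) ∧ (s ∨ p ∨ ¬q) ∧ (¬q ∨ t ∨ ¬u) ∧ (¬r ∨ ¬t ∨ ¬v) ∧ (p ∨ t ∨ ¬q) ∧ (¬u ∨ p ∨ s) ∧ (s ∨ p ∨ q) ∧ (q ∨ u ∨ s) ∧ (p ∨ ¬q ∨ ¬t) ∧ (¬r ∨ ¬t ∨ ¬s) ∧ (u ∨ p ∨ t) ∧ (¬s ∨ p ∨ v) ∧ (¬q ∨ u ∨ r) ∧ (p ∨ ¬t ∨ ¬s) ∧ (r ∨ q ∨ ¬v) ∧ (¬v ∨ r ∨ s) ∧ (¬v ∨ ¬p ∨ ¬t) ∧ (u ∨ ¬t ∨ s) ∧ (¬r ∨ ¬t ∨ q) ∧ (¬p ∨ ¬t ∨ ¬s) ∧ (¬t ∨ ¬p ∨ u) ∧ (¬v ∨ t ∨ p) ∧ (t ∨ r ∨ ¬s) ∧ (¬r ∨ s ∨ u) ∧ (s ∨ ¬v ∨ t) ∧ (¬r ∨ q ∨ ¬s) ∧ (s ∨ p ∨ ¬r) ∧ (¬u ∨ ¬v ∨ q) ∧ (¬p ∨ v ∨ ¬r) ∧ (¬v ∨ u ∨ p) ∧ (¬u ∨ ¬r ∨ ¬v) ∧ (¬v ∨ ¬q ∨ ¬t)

p=True,  q=False,  r=False,  s=False,  t=False,  u=True,  v=False

Branch on u: set u = True.
Branch on s: set s = False.
From the singleton clause (p), p = True.
Branch on q: set q = False.
From the singleton clause (¬v), v = False.
From the singleton clause (¬r), r = False.
No clause remains; t is free.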